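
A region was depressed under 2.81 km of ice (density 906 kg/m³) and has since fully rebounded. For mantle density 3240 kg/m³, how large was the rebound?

Removing the load lets mantle flow back in; uplift u satisfies ρ_ice t = ρ_m u.
u = t ρ_ice/ρ_m = 2.81 km × 906/3240 = 0.786 km.

0.786 km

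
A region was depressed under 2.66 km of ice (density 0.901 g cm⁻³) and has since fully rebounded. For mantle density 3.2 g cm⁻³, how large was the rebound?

Removing the load lets mantle flow back in; uplift u satisfies ρ_ice t = ρ_m u.
u = t ρ_ice/ρ_m = 2.66 km × 0.901/3.2 = 0.749 km.

0.749 km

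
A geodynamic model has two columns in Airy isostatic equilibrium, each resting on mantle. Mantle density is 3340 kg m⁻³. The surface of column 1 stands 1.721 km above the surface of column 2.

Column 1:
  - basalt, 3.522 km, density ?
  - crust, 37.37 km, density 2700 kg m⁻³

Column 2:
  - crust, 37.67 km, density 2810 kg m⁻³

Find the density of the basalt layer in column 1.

2830 kg m⁻³

Take the compensation level at the base of the deeper column (depth z_c below the surface of column 1) and equate Σ ρ_i t_i down to z_c; mantle fills any gap and the z_c terms cancel.
Column 1: 3.522×ρ + 37.37×2700 + (z_c − 40.892)×3340
Column 2: 1.721×0 + 37.67×2810 + (z_c − 1.721 − 37.67)×3340
The z_c×3340 term appears on both sides and cancels. Collect the known terms of each column as K = Σ(ρt)_known − 3340 × (depth of known layers): K_1 = 100899 − 3340×40.892 = −35680.28; K_2 = 105852.7 − 3340×(1.721 + 37.67) = −25713.24.
Balance: K_1 + 3.522×ρ = K_2, so ρ = (K_2 − K_1)/3.522 = 9967.04/3.522 = 2830 kg m⁻³.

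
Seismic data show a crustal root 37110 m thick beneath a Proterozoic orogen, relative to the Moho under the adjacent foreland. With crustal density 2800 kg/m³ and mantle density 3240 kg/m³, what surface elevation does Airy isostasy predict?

Balancing pressure at the compensation depth: ρ_c h = (ρ_m − ρ_c) r.
h = r (ρ_m − ρ_c) / ρ_c = 37110 m × (3240 − 2800) / 2800 = 5830 m.

5830 m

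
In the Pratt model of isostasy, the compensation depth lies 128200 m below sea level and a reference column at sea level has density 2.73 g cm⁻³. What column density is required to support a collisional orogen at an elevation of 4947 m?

Pratt balance: ρ_ref D = ρ (D + h).
ρ = ρ_ref D/(D + h) = 2.73 × 128200 m/(128200 m + 4947 m) = 2.63 g cm⁻³.

2.63 g cm⁻³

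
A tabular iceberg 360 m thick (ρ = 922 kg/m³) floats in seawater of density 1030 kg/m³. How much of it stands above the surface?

Floating equilibrium: submerged depth d = t ρ_obj/ρ_fluid = 360 m × 922/1030 = 322.3 m.
Freeboard = t − d = 360 m − 322.3 m = 37.7 m.

37.7 m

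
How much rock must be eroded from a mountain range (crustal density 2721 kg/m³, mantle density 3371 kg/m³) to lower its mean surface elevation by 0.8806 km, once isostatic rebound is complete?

4.57 km

Net drop Δ = e − u = e − e ρ_c/ρ_m = e (ρ_m − ρ_c)/ρ_m.
e = Δ ρ_m/(ρ_m − ρ_c) = 0.8806 km × 3371/650 = 4.57 km.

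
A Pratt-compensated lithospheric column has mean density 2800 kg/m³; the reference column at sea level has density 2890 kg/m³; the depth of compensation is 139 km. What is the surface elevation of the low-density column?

ρ_ref D = ρ (D + h) → h = D (ρ_ref − ρ)/ρ.
h = 139 km × (2890 − 2800)/2800 = 4.47 km.

4.47 km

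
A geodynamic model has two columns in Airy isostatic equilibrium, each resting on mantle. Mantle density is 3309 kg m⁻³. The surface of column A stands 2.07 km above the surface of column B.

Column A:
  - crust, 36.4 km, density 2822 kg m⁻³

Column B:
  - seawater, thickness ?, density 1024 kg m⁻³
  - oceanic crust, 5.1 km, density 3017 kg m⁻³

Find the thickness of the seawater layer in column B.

4.11 km

Take the compensation level at the base of the deeper column (depth z_c below the surface of column A) and equate Σ ρ_i t_i down to z_c; mantle fills any gap and the z_c terms cancel.
Column A: 36.4×2822 + (z_c − 36.4)×3309
Column B: 2.07×0 + x×1024 + 5.1×3017 + (z_c − 2.07 − 5.1 − x)×3309
The z_c×3309 term appears on both sides and cancels. Collect the known terms of each column as K = Σ(ρt)_known − 3309 × (depth of known layers): K_A = 102720.8 − 3309×36.4 = −17726.8; K_B = 15386.7 − 3309×(2.07 + 5.1) = −8338.83.
Balance: K_A = K_B − x×(3309 − 1024), so x = (K_B − K_A)/(3309 − 1024) = 9387.97/2285 = 4.11 km.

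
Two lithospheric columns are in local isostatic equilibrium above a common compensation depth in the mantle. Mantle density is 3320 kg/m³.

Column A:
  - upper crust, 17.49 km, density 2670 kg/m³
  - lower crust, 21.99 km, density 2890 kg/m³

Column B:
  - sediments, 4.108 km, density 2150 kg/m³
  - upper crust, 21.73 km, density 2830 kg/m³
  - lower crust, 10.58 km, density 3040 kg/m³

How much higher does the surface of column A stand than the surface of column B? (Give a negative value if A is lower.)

0.725 km

For any compensation level in the mantle, the mantle terms cancel and isostasy reduces to e = (Σt_A − Σt_B) − (Σ(ρt)_A − Σ(ρt)_B) / ρ_m.
Σt_A = 39.48 km; Σt_B = 36.418 km; Σ(ρt)_A = 110249.4; Σ(ρt)_B = 102491.3 (in km·kg/m³).
e = (39.48 − 36.418) − (110249.4 − 102491.3) / 3320 = 0.725 km.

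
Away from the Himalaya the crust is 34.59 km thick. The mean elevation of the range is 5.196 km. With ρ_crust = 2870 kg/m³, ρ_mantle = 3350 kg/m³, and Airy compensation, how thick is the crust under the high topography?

Root depth r = h ρ_c / (ρ_m − ρ_c) = 5.196 km × 2870 / 480 = 31.07 km.
Total thickness = T + h + r = 34.59 km + 5.196 km + 31.07 km = 70.9 km.

70.9 km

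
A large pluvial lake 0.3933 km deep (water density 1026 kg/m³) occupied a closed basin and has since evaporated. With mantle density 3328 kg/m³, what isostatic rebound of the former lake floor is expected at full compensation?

u = d ρ_w/ρ_m = 0.3933 km × 1026/3328 = 0.121 km.

0.121 km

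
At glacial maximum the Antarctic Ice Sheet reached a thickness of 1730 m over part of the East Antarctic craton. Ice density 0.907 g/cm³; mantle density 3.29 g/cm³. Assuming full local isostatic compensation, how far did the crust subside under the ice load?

Equating mass per unit area of the two columns: the ice load ρ_ice t is balanced by mantle displaced below, ρ_m s.
s = t ρ_ice / ρ_m = 1730 m × 0.907/3.29 = 477 m.

477 m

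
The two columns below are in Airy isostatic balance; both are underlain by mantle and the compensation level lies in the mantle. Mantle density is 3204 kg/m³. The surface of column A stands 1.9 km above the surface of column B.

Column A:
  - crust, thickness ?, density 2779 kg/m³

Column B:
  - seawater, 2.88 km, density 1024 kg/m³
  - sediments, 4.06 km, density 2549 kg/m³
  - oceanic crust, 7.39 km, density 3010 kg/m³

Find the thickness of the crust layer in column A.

Take the compensation level at the base of the deeper column (depth z_c below the surface of column A) and equate Σ ρ_i t_i down to z_c; mantle fills any gap and the z_c terms cancel.
Column A: x×2779 + (z_c − 0 − x)×3204
Column B: 1.9×0 + 2.88×1024 + 4.06×2549 + 7.39×3010 + (z_c − 1.9 − 14.33)×3204
The z_c×3204 term appears on both sides and cancels. Collect the known terms of each column as K = Σ(ρt)_known − 3204 × (depth of known layers): K_A = 0 − 3204×0 = 0; K_B = 35541.96 − 3204×(1.9 + 14.33) = −16458.96.
Balance: K_A − x×(3204 − 2779) = K_B, so x = (K_A − K_B)/(3204 − 2779) = 16459/425 = 38.7 km.

38.7 km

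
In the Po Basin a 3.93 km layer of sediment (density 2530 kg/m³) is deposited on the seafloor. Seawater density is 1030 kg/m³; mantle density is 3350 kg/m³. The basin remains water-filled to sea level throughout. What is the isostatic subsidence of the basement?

Submarine loading: the sediment displaces seawater, and the subsidence is in turn flooded, so s (ρ_m − ρ_w) = t (ρ_sed − ρ_w).
s = 3.93 km × (2530 − 1030) / (3350 − 1030) = 2.54 km.

2.54 km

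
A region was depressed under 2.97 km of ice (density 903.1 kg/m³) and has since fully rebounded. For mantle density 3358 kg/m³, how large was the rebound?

0.799 km

Removing the load lets mantle flow back in; uplift u satisfies ρ_ice t = ρ_m u.
u = t ρ_ice/ρ_m = 2.97 km × 903.1/3358 = 0.799 km.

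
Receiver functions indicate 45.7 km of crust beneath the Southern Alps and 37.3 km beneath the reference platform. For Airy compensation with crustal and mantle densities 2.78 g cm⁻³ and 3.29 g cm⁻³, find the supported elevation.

Excess crust Δ = 45.7 km − 37.3 km = 8.4 km, split between elevation h and root r with h + r = Δ.
Airy balance ρ_c h = (ρ_m − ρ_c) r gives r = h ρ_c/(ρ_m − ρ_c), so h (1 + ρ_c/(ρ_m − ρ_c)) = Δ, i.e. h = Δ (ρ_m − ρ_c)/ρ_m.
h = 8.4 km × 0.51/3.29 = 1.3 km.

1.3 km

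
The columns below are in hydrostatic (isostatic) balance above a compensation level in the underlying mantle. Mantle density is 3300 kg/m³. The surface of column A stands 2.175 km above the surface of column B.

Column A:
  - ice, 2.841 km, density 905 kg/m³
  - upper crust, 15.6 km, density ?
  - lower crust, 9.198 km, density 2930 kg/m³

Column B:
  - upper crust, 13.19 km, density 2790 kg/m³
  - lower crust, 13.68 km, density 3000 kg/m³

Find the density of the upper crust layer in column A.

Take the compensation level at the base of the deeper column (depth z_c below the surface of column A) and equate Σ ρ_i t_i down to z_c; mantle fills any gap and the z_c terms cancel.
Column A: 2.841×905 + 15.6×ρ + 9.198×2930 + (z_c − 27.639)×3300
Column B: 2.175×0 + 13.19×2790 + 13.68×3000 + (z_c − 2.175 − 26.87)×3300
The z_c×3300 term appears on both sides and cancels. Collect the known terms of each column as K = Σ(ρt)_known − 3300 × (depth of known layers): K_A = 29521.245 − 3300×27.639 = −61687.455; K_B = 77840.1 − 3300×(2.175 + 26.87) = −18008.4.
Balance: K_A + 15.6×ρ = K_B, so ρ = (K_B − K_A)/15.6 = 43679.1/15.6 = 2800 kg/m³.

2800 kg/m³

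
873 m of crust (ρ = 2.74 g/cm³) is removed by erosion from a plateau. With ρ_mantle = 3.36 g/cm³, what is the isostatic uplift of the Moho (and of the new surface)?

Unloading: uplift u = e ρ_c/ρ_m = 873 m × 2.74/3.36 = 712 m.

712 m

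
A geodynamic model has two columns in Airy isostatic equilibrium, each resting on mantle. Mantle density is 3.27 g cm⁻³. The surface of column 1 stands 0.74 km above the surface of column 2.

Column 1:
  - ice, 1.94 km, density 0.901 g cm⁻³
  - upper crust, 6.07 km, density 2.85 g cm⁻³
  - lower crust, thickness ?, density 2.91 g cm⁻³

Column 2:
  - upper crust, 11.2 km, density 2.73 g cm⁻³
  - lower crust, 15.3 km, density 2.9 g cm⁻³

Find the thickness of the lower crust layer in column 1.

Take the compensation level at the base of the deeper column (depth z_c below the surface of column 1) and equate Σ ρ_i t_i down to z_c; mantle fills any gap and the z_c terms cancel.
Column 1: 1.94×0.901 + 6.07×2.85 + x×2.91 + (z_c − 8.01 − x)×3.27
Column 2: 0.74×0 + 11.2×2.73 + 15.3×2.9 + (z_c − 0.74 − 26.5)×3.27
The z_c×3.27 term appears on both sides and cancels. Collect the known terms of each column as K = Σ(ρt)_known − 3.27 × (depth of known layers): K_1 = 19.04744 − 3.27×8.01 = −7.14526; K_2 = 74.946 − 3.27×(0.74 + 26.5) = −14.1288.
Balance: K_1 − x×(3.27 − 2.91) = K_2, so x = (K_1 − K_2)/(3.27 − 2.91) = 6.98354/0.36 = 19.4 km.

19.4 km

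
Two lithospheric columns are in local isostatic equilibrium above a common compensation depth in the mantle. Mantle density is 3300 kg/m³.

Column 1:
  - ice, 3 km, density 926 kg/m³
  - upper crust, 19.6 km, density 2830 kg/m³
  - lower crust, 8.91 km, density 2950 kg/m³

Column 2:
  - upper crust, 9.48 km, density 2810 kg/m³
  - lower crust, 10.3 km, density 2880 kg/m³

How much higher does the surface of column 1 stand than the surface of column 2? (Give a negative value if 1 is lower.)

For any compensation level in the mantle, the mantle terms cancel and isostasy reduces to e = (Σt_1 − Σt_2) − (Σ(ρt)_1 − Σ(ρt)_2) / ρ_m.
Σt_1 = 31.51 km; Σt_2 = 19.78 km; Σ(ρt)_1 = 84530.5; Σ(ρt)_2 = 56302.8 (in km·kg/m³).
e = (31.51 − 19.78) − (84530.5 − 56302.8) / 3300 = 3.18 km.

3.18 km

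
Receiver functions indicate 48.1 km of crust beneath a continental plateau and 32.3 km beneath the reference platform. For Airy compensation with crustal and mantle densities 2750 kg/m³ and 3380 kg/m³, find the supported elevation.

2.94 km

Excess crust Δ = 48.1 km − 32.3 km = 15.8 km, split between elevation h and root r with h + r = Δ.
Airy balance ρ_c h = (ρ_m − ρ_c) r gives r = h ρ_c/(ρ_m − ρ_c), so h (1 + ρ_c/(ρ_m − ρ_c)) = Δ, i.e. h = Δ (ρ_m − ρ_c)/ρ_m.
h = 15.8 km × 630/3380 = 2.94 km.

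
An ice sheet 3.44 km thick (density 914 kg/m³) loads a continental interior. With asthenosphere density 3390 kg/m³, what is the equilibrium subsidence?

0.927 km

Balancing pressure at the compensation depth: the ice load ρ_ice t is balanced by mantle displaced below, ρ_m s.
s = t ρ_ice / ρ_m = 3.44 km × 914/3390 = 0.927 km.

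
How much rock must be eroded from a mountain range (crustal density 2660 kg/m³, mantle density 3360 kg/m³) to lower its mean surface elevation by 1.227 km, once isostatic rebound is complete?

Net drop Δ = e − u = e − e ρ_c/ρ_m = e (ρ_m − ρ_c)/ρ_m.
e = Δ ρ_m/(ρ_m − ρ_c) = 1.227 km × 3360/700 = 5.89 km.

5.89 km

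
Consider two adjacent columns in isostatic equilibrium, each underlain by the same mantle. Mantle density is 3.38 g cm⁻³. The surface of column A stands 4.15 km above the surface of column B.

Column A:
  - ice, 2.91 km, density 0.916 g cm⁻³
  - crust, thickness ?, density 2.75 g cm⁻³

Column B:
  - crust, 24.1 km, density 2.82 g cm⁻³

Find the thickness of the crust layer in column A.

32.3 km

Take the compensation level at the base of the deeper column (depth z_c below the surface of column A) and equate Σ ρ_i t_i down to z_c; mantle fills any gap and the z_c terms cancel.
Column A: 2.91×0.916 + x×2.75 + (z_c − 2.91 − x)×3.38
Column B: 4.15×0 + 24.1×2.82 + (z_c − 4.15 − 24.1)×3.38
The z_c×3.38 term appears on both sides and cancels. Collect the known terms of each column as K = Σ(ρt)_known − 3.38 × (depth of known layers): K_A = 2.66556 − 3.38×2.91 = −7.17024; K_B = 67.962 − 3.38×(4.15 + 24.1) = −27.523.
Balance: K_A − x×(3.38 − 2.75) = K_B, so x = (K_A − K_B)/(3.38 − 2.75) = 20.3528/0.63 = 32.3 km.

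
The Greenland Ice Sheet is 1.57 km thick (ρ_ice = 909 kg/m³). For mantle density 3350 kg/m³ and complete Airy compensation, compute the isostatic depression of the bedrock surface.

0.426 km

In Airy isostatic equilibrium: the ice load ρ_ice t is balanced by mantle displaced below, ρ_m s.
s = t ρ_ice / ρ_m = 1.57 km × 909/3350 = 0.426 km.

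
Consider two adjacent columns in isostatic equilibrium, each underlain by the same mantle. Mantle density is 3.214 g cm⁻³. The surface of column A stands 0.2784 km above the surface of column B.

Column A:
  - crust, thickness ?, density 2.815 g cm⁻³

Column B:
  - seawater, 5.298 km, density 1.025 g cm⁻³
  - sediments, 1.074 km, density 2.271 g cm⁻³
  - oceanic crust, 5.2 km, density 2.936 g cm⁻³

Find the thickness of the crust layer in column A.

37.5 km

Take the compensation level at the base of the deeper column (depth z_c below the surface of column A) and equate Σ ρ_i t_i down to z_c; mantle fills any gap and the z_c terms cancel.
Column A: x×2.815 + (z_c − 0 − x)×3.214
Column B: 0.2784×0 + 5.298×1.025 + 1.074×2.271 + 5.2×2.936 + (z_c − 0.2784 − 11.572)×3.214
The z_c×3.214 term appears on both sides and cancels. Collect the known terms of each column as K = Σ(ρt)_known − 3.214 × (depth of known layers): K_A = 0 − 3.214×0 = 0; K_B = 23.136704 − 3.214×(0.2784 + 11.572) = −14.9504816.
Balance: K_A − x×(3.214 − 2.815) = K_B, so x = (K_A − K_B)/(3.214 − 2.815) = 14.9505/0.399 = 37.5 km.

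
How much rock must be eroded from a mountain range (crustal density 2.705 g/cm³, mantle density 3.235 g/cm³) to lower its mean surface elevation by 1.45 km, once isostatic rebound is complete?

8.85 km

Net drop Δ = e − u = e − e ρ_c/ρ_m = e (ρ_m − ρ_c)/ρ_m.
e = Δ ρ_m/(ρ_m − ρ_c) = 1.45 km × 3.235/0.53 = 8.85 km.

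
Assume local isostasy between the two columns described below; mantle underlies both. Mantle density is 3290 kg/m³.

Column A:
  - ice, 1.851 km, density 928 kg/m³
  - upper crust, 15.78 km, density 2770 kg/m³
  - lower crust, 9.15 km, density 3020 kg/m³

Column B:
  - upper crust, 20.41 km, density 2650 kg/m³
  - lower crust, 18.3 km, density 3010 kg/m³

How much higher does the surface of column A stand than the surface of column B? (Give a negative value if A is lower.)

For any compensation level in the mantle, the mantle terms cancel and isostasy reduces to e = (Σt_A − Σt_B) − (Σ(ρt)_A − Σ(ρt)_B) / ρ_m.
Σt_A = 26.781 km; Σt_B = 38.71 km; Σ(ρt)_A = 73061.328; Σ(ρt)_B = 109169.5 (in km·kg/m³).
e = (26.781 − 38.71) − (73061.328 − 109169.5) / 3290 = −0.954 km.

−0.954 km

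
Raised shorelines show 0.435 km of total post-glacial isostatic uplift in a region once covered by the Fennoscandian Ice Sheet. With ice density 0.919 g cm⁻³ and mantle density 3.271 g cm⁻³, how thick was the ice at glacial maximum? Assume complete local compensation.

1.55 km

u = t ρ_ice/ρ_m → t = u ρ_m/ρ_ice = 0.435 km × 3.271/0.919 = 1.55 km.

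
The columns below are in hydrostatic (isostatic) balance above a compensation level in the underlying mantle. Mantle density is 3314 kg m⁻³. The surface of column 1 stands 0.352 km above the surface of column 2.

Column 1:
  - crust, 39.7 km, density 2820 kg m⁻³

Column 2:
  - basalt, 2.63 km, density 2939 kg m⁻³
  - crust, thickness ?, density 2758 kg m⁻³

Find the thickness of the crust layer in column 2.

Take the compensation level at the base of the deeper column (depth z_c below the surface of column 1) and equate Σ ρ_i t_i down to z_c; mantle fills any gap and the z_c terms cancel.
Column 1: 39.7×2820 + (z_c − 39.7)×3314
Column 2: 0.352×0 + 2.63×2939 + x×2758 + (z_c − 0.352 − 2.63 − x)×3314
The z_c×3314 term appears on both sides and cancels. Collect the known terms of each column as K = Σ(ρt)_known − 3314 × (depth of known layers): K_1 = 111954 − 3314×39.7 = −19611.8; K_2 = 7729.57 − 3314×(0.352 + 2.63) = −2152.778.
Balance: K_1 = K_2 − x×(3314 − 2758), so x = (K_2 − K_1)/(3314 − 2758) = 17459/556 = 31.4 km.

31.4 km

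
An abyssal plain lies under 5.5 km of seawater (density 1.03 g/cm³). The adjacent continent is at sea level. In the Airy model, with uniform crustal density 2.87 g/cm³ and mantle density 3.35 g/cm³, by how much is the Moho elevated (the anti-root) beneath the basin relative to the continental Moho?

Equating mass per unit area of the two columns: replacing crust with seawater at the top is compensated by replacing crust with mantle at the base: d (ρ_c − ρ_w) = a (ρ_m − ρ_c).
a = d (ρ_c − ρ_w)/(ρ_m − ρ_c) = 5.5 km × 1.84/0.48 = 21.1 km.

21.1 km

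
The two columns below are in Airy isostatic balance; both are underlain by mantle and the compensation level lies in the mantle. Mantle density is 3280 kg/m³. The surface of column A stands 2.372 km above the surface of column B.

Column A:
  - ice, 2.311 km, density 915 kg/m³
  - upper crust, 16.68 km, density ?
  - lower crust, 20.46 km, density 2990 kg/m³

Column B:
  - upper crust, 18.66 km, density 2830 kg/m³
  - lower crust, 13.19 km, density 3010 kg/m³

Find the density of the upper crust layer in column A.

Take the compensation level at the base of the deeper column (depth z_c below the surface of column A) and equate Σ ρ_i t_i down to z_c; mantle fills any gap and the z_c terms cancel.
Column A: 2.311×915 + 16.68×ρ + 20.46×2990 + (z_c − 39.451)×3280
Column B: 2.372×0 + 18.66×2830 + 13.19×3010 + (z_c − 2.372 − 31.85)×3280
The z_c×3280 term appears on both sides and cancels. Collect the known terms of each column as K = Σ(ρt)_known − 3280 × (depth of known layers): K_A = 63289.965 − 3280×39.451 = −66109.315; K_B = 92509.7 − 3280×(2.372 + 31.85) = −19738.46.
Balance: K_A + 16.68×ρ = K_B, so ρ = (K_B − K_A)/16.68 = 46370.9/16.68 = 2780 kg/m³.

2780 kg/m³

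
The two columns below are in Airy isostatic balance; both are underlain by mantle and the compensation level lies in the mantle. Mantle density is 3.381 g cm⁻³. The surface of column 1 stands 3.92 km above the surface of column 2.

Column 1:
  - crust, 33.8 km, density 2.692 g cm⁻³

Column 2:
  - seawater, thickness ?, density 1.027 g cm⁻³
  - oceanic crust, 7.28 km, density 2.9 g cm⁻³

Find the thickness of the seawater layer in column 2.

Take the compensation level at the base of the deeper column (depth z_c below the surface of column 1) and equate Σ ρ_i t_i down to z_c; mantle fills any gap and the z_c terms cancel.
Column 1: 33.8×2.692 + (z_c − 33.8)×3.381
Column 2: 3.92×0 + x×1.027 + 7.28×2.9 + (z_c − 3.92 − 7.28 − x)×3.381
The z_c×3.381 term appears on both sides and cancels. Collect the known terms of each column as K = Σ(ρt)_known − 3.381 × (depth of known layers): K_1 = 90.9896 − 3.381×33.8 = −23.2882; K_2 = 21.112 − 3.381×(3.92 + 7.28) = −16.7552.
Balance: K_1 = K_2 − x×(3.381 − 1.027), so x = (K_2 − K_1)/(3.381 − 1.027) = 6.533/2.354 = 2.78 km.

2.78 km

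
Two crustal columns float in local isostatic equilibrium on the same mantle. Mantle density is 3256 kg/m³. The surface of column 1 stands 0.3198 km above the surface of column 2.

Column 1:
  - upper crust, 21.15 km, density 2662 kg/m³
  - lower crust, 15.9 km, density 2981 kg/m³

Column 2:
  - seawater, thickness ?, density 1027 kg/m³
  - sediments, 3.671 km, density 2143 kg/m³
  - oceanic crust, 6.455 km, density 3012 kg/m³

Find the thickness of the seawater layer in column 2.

4.59 km

Take the compensation level at the base of the deeper column (depth z_c below the surface of column 1) and equate Σ ρ_i t_i down to z_c; mantle fills any gap and the z_c terms cancel.
Column 1: 21.15×2662 + 15.9×2981 + (z_c − 37.05)×3256
Column 2: 0.3198×0 + x×1027 + 3.671×2143 + 6.455×3012 + (z_c − 0.3198 − 10.126 − x)×3256
The z_c×3256 term appears on both sides and cancels. Collect the known terms of each column as K = Σ(ρt)_known − 3256 × (depth of known layers): K_1 = 103699.2 − 3256×37.05 = −16935.6; K_2 = 27309.413 − 3256×(0.3198 + 10.126) = −6702.1118.
Balance: K_1 = K_2 − x×(3256 − 1027), so x = (K_2 − K_1)/(3256 − 1027) = 10233.5/2229 = 4.59 km.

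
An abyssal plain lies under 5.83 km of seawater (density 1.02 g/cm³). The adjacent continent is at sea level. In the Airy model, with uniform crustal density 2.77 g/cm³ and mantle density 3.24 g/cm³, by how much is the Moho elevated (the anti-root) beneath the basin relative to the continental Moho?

In Airy isostatic equilibrium: replacing crust with seawater at the top is compensated by replacing crust with mantle at the base: d (ρ_c − ρ_w) = a (ρ_m − ρ_c).
a = d (ρ_c − ρ_w)/(ρ_m − ρ_c) = 5.83 km × 1.75/0.47 = 21.7 km.

21.7 km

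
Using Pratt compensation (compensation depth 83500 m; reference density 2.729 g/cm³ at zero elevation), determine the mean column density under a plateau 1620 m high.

2.68 g/cm³

Pratt balance: ρ_ref D = ρ (D + h).
ρ = ρ_ref D/(D + h) = 2.729 × 83500 m/(83500 m + 1620 m) = 2.68 g/cm³.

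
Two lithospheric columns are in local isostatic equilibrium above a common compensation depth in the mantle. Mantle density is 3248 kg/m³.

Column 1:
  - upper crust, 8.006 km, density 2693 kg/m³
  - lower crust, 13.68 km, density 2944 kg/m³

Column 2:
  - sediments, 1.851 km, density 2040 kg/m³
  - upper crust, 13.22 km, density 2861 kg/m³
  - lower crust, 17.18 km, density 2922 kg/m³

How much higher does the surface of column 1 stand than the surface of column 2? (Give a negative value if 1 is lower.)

−1.34 km

For any compensation level in the mantle, the mantle terms cancel and isostasy reduces to e = (Σt_1 − Σt_2) − (Σ(ρt)_1 − Σ(ρt)_2) / ρ_m.
Σt_1 = 21.686 km; Σt_2 = 32.251 km; Σ(ρt)_1 = 61834.078; Σ(ρt)_2 = 91798.42 (in km·kg/m³).
e = (21.686 − 32.251) − (61834.078 − 91798.42) / 3248 = −1.34 km.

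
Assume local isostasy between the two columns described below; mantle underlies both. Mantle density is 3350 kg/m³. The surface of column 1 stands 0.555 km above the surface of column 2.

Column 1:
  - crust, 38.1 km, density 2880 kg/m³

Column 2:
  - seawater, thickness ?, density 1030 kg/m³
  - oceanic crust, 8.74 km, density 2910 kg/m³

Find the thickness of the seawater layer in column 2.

5.26 km

Take the compensation level at the base of the deeper column (depth z_c below the surface of column 1) and equate Σ ρ_i t_i down to z_c; mantle fills any gap and the z_c terms cancel.
Column 1: 38.1×2880 + (z_c − 38.1)×3350
Column 2: 0.555×0 + x×1030 + 8.74×2910 + (z_c − 0.555 − 8.74 − x)×3350
The z_c×3350 term appears on both sides and cancels. Collect the known terms of each column as K = Σ(ρt)_known − 3350 × (depth of known layers): K_1 = 109728 − 3350×38.1 = −17907; K_2 = 25433.4 − 3350×(0.555 + 8.74) = −5704.85.
Balance: K_1 = K_2 − x×(3350 − 1030), so x = (K_2 − K_1)/(3350 − 1030) = 12202.1/2320 = 5.26 km.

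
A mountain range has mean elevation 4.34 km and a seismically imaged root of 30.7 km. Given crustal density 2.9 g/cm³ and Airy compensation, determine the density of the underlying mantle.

Airy balance: ρ_c h = (ρ_m − ρ_c) r → ρ_m = ρ_c (1 + h/r).
ρ_m = 2.9 × (1 + 4.34 km/30.7 km) = 3.31 g/cm³.

3.31 g/cm³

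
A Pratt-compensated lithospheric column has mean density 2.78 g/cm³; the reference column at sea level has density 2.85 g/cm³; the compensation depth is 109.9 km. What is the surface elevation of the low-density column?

2.77 km

ρ_ref D = ρ (D + h) → h = D (ρ_ref − ρ)/ρ.
h = 109.9 km × (2.85 − 2.78)/2.78 = 2.77 km.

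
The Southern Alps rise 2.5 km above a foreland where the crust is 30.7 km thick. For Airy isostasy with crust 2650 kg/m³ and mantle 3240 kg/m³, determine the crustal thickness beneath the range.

Root depth r = h ρ_c / (ρ_m − ρ_c) = 2.5 km × 2650 / 590 = 11.23 km.
Total thickness = T + h + r = 30.7 km + 2.5 km + 11.23 km = 44.4 km.

44.4 km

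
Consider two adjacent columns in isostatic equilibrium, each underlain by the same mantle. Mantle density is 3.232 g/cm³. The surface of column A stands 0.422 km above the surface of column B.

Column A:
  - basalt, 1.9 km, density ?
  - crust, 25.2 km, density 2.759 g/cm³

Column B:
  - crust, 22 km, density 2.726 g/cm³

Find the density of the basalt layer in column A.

2.93 g/cm³

Take the compensation level at the base of the deeper column (depth z_c below the surface of column A) and equate Σ ρ_i t_i down to z_c; mantle fills any gap and the z_c terms cancel.
Column A: 1.9×ρ + 25.2×2.759 + (z_c − 27.1)×3.232
Column B: 0.422×0 + 22×2.726 + (z_c − 0.422 − 22)×3.232
The z_c×3.232 term appears on both sides and cancels. Collect the known terms of each column as K = Σ(ρt)_known − 3.232 × (depth of known layers): K_A = 69.5268 − 3.232×27.1 = −18.0604; K_B = 59.972 − 3.232×(0.422 + 22) = −12.495904.
Balance: K_A + 1.9×ρ = K_B, so ρ = (K_B − K_A)/1.9 = 5.5645/1.9 = 2.93 g/cm³.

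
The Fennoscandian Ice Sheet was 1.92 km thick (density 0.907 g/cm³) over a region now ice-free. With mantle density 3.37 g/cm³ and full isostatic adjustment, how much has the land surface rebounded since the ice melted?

0.517 km

Removing the load lets mantle flow back in; uplift u satisfies ρ_ice t = ρ_m u.
u = t ρ_ice/ρ_m = 1.92 km × 0.907/3.37 = 0.517 km.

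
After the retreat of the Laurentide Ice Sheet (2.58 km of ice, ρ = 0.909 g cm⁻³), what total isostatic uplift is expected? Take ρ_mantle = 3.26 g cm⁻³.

0.719 km

Removing the load lets mantle flow back in; uplift u satisfies ρ_ice t = ρ_m u.
u = t ρ_ice/ρ_m = 2.58 km × 0.909/3.26 = 0.719 km.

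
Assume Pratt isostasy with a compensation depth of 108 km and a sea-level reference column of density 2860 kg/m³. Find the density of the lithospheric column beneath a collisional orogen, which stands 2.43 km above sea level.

2800 kg/m³

Pratt balance: ρ_ref D = ρ (D + h).
ρ = ρ_ref D/(D + h) = 2860 × 108 km/(108 km + 2.43 km) = 2800 kg/m³.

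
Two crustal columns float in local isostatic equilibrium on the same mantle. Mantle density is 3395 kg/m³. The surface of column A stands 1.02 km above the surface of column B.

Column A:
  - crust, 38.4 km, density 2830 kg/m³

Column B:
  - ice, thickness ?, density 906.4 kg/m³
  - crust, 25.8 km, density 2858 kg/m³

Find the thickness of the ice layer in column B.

1.76 km

Take the compensation level at the base of the deeper column (depth z_c below the surface of column A) and equate Σ ρ_i t_i down to z_c; mantle fills any gap and the z_c terms cancel.
Column A: 38.4×2830 + (z_c − 38.4)×3395
Column B: 1.02×0 + x×906.4 + 25.8×2858 + (z_c − 1.02 − 25.8 − x)×3395
The z_c×3395 term appears on both sides and cancels. Collect the known terms of each column as K = Σ(ρt)_known − 3395 × (depth of known layers): K_A = 108672 − 3395×38.4 = −21696; K_B = 73736.4 − 3395×(1.02 + 25.8) = −17317.5.
Balance: K_A = K_B − x×(3395 − 906.4), so x = (K_B − K_A)/(3395 − 906.4) = 4378.5/2488.6 = 1.76 km.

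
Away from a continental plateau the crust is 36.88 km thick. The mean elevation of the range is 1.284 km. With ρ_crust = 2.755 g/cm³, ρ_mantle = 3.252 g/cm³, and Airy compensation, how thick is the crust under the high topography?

45.3 km

Root depth r = h ρ_c / (ρ_m − ρ_c) = 1.284 km × 2.755 / 0.497 = 7.118 km.
Total thickness = T + h + r = 36.88 km + 1.284 km + 7.118 km = 45.3 km.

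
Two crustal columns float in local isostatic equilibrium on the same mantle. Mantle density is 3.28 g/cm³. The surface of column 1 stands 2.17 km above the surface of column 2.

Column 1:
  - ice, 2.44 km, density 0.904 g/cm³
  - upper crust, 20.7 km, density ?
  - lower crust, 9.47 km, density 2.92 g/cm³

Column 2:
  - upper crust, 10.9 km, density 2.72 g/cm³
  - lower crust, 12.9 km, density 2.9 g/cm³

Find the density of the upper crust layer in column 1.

2.85 g/cm³

Take the compensation level at the base of the deeper column (depth z_c below the surface of column 1) and equate Σ ρ_i t_i down to z_c; mantle fills any gap and the z_c terms cancel.
Column 1: 2.44×0.904 + 20.7×ρ + 9.47×2.92 + (z_c − 32.61)×3.28
Column 2: 2.17×0 + 10.9×2.72 + 12.9×2.9 + (z_c − 2.17 − 23.8)×3.28
The z_c×3.28 term appears on both sides and cancels. Collect the known terms of each column as K = Σ(ρt)_known − 3.28 × (depth of known layers): K_1 = 29.85816 − 3.28×32.61 = −77.10264; K_2 = 67.058 − 3.28×(2.17 + 23.8) = −18.1236.
Balance: K_1 + 20.7×ρ = K_2, so ρ = (K_2 − K_1)/20.7 = 58.979/20.7 = 2.85 g/cm³.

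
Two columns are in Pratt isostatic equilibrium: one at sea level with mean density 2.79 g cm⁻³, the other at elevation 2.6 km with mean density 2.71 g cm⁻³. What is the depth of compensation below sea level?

88.1 km

ρ_ref D = ρ (D + h) → D (ρ_ref − ρ) = ρ h.
D = ρ h/(ρ_ref − ρ) = 2.71 × 2.6 km/(2.79 − 2.71) = 88.1 km.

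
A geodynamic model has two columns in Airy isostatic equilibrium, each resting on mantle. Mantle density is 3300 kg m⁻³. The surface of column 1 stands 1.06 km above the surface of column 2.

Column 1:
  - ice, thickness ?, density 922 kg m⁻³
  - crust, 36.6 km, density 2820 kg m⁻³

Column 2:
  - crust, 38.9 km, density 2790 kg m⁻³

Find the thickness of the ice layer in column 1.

2.43 km

Take the compensation level at the base of the deeper column (depth z_c below the surface of column 1) and equate Σ ρ_i t_i down to z_c; mantle fills any gap and the z_c terms cancel.
Column 1: x×922 + 36.6×2820 + (z_c − 36.6 − x)×3300
Column 2: 1.06×0 + 38.9×2790 + (z_c − 1.06 − 38.9)×3300
The z_c×3300 term appears on both sides and cancels. Collect the known terms of each column as K = Σ(ρt)_known − 3300 × (depth of known layers): K_1 = 103212 − 3300×36.6 = −17568; K_2 = 108531 − 3300×(1.06 + 38.9) = −23337.
Balance: K_1 − x×(3300 − 922) = K_2, so x = (K_1 − K_2)/(3300 − 922) = 5769/2378 = 2.43 km.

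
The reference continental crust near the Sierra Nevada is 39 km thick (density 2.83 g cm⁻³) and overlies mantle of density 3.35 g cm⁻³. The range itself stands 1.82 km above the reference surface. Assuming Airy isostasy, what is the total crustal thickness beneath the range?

Root depth r = h ρ_c / (ρ_m − ρ_c) = 1.82 km × 2.83 / 0.52 = 9.905 km.
Total thickness = T + h + r = 39 km + 1.82 km + 9.905 km = 50.7 km.

50.7 km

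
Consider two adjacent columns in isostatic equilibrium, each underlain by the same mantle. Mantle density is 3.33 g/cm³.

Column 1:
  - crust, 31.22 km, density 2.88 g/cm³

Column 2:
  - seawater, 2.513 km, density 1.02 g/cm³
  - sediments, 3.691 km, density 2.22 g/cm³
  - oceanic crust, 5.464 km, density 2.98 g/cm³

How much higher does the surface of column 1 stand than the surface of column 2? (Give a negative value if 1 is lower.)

For any compensation level in the mantle, the mantle terms cancel and isostasy reduces to e = (Σt_1 − Σt_2) − (Σ(ρt)_1 − Σ(ρt)_2) / ρ_m.
Σt_1 = 31.22 km; Σt_2 = 11.668 km; Σ(ρt)_1 = 89.9136; Σ(ρt)_2 = 27.04 (in km·g/cm³).
e = (31.22 − 11.668) − (89.9136 − 27.04) / 3.33 = 0.671 km.

0.671 km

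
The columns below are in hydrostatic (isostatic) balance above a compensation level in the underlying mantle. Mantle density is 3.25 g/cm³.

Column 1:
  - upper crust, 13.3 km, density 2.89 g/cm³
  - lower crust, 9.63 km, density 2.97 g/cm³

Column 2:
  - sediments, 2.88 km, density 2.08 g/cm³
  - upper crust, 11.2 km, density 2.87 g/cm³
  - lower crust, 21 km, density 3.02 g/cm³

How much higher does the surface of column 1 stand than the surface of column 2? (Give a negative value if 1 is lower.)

For any compensation level in the mantle, the mantle terms cancel and isostasy reduces to e = (Σt_1 − Σt_2) − (Σ(ρt)_1 − Σ(ρt)_2) / ρ_m.
Σt_1 = 22.93 km; Σt_2 = 35.08 km; Σ(ρt)_1 = 67.0381; Σ(ρt)_2 = 101.5544 (in km·g/cm³).
e = (22.93 − 35.08) − (67.0381 − 101.5544) / 3.25 = −1.53 km.

−1.53 km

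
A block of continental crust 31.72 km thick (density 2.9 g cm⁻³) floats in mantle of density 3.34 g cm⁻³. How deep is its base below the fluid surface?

Draft d = t ρ_obj/ρ_fluid = 31.72 km × 2.9/3.34 = 27.5 km.

27.5 km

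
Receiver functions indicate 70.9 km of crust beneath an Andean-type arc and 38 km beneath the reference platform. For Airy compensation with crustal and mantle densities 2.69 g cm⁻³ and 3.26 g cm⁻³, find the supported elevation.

5.75 km

Excess crust Δ = 70.9 km − 38 km = 32.9 km, split between elevation h and root r with h + r = Δ.
Airy balance ρ_c h = (ρ_m − ρ_c) r gives r = h ρ_c/(ρ_m − ρ_c), so h (1 + ρ_c/(ρ_m − ρ_c)) = Δ, i.e. h = Δ (ρ_m − ρ_c)/ρ_m.
h = 32.9 km × 0.57/3.26 = 5.75 km.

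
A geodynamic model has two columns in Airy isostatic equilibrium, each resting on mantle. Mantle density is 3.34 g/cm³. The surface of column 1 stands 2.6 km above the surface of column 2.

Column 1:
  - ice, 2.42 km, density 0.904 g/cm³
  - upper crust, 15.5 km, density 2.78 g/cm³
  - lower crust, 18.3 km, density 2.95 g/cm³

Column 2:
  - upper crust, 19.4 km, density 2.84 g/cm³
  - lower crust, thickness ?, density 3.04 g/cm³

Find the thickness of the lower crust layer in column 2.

11.1 km

Take the compensation level at the base of the deeper column (depth z_c below the surface of column 1) and equate Σ ρ_i t_i down to z_c; mantle fills any gap and the z_c terms cancel.
Column 1: 2.42×0.904 + 15.5×2.78 + 18.3×2.95 + (z_c − 36.22)×3.34
Column 2: 2.6×0 + 19.4×2.84 + x×3.04 + (z_c − 2.6 − 19.4 − x)×3.34
The z_c×3.34 term appears on both sides and cancels. Collect the known terms of each column as K = Σ(ρt)_known − 3.34 × (depth of known layers): K_1 = 99.26268 − 3.34×36.22 = −21.71212; K_2 = 55.096 − 3.34×(2.6 + 19.4) = −18.384.
Balance: K_1 = K_2 − x×(3.34 − 3.04), so x = (K_2 − K_1)/(3.34 − 3.04) = 3.32812/0.3 = 11.1 km.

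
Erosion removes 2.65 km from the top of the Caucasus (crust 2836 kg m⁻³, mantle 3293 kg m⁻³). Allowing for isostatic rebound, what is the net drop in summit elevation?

Rebound u = e ρ_c/ρ_m = 2.65 km × 2836/3293 = 2.282 km.
Net surface drop = e − u = 2.65 km − 2.282 km = e (ρ_m − ρ_c)/ρ_m = 0.368 km.

0.368 km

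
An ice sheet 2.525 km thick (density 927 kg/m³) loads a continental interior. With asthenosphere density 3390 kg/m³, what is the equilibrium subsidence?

0.69 km

By Archimedes' principle applied to the lithosphere: the ice load ρ_ice t is balanced by mantle displaced below, ρ_m s.
s = t ρ_ice / ρ_m = 2.525 km × 927/3390 = 0.69 km.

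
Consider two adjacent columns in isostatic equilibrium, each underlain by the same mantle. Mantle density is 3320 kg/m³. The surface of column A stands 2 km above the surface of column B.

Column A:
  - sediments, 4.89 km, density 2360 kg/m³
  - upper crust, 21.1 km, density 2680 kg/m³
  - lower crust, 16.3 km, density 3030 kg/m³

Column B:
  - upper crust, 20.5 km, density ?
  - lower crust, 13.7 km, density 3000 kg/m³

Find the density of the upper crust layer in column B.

Take the compensation level at the base of the deeper column (depth z_c below the surface of column A) and equate Σ ρ_i t_i down to z_c; mantle fills any gap and the z_c terms cancel.
Column A: 4.89×2360 + 21.1×2680 + 16.3×3030 + (z_c − 42.29)×3320
Column B: 2×0 + 20.5×ρ + 13.7×3000 + (z_c − 2 − 34.2)×3320
The z_c×3320 term appears on both sides and cancels. Collect the known terms of each column as K = Σ(ρt)_known − 3320 × (depth of known layers): K_A = 117477.4 − 3320×42.29 = −22925.4; K_B = 41100 − 3320×(2 + 34.2) = −79084.
Balance: K_A = K_B + 20.5×ρ, so ρ = (K_A − K_B)/20.5 = 56158.6/20.5 = 2740 kg/m³.

2740 kg/m³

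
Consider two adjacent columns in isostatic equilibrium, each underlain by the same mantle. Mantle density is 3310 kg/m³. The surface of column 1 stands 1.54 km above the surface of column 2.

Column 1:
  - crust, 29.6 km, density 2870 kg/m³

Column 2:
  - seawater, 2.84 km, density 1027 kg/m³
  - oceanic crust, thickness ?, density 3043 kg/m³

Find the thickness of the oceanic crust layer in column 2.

5.4 km

Take the compensation level at the base of the deeper column (depth z_c below the surface of column 1) and equate Σ ρ_i t_i down to z_c; mantle fills any gap and the z_c terms cancel.
Column 1: 29.6×2870 + (z_c − 29.6)×3310
Column 2: 1.54×0 + 2.84×1027 + x×3043 + (z_c − 1.54 − 2.84 − x)×3310
The z_c×3310 term appears on both sides and cancels. Collect the known terms of each column as K = Σ(ρt)_known − 3310 × (depth of known layers): K_1 = 84952 − 3310×29.6 = −13024; K_2 = 2916.68 − 3310×(1.54 + 2.84) = −11581.12.
Balance: K_1 = K_2 − x×(3310 − 3043), so x = (K_2 − K_1)/(3310 − 3043) = 1442.88/267 = 5.4 km.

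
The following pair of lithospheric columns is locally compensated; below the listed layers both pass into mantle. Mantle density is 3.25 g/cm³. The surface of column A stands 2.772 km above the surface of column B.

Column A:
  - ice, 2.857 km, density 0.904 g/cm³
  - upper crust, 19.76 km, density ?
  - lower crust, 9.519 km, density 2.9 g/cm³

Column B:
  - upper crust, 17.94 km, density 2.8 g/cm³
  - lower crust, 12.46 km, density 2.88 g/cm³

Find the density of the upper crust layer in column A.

Take the compensation level at the base of the deeper column (depth z_c below the surface of column A) and equate Σ ρ_i t_i down to z_c; mantle fills any gap and the z_c terms cancel.
Column A: 2.857×0.904 + 19.76×ρ + 9.519×2.9 + (z_c − 32.136)×3.25
Column B: 2.772×0 + 17.94×2.8 + 12.46×2.88 + (z_c − 2.772 − 30.4)×3.25
The z_c×3.25 term appears on both sides and cancels. Collect the known terms of each column as K = Σ(ρt)_known − 3.25 × (depth of known layers): K_A = 30.187828 − 3.25×32.136 = −74.254172; K_B = 86.1168 − 3.25×(2.772 + 30.4) = −21.6922.
Balance: K_A + 19.76×ρ = K_B, so ρ = (K_B − K_A)/19.76 = 52.562/19.76 = 2.66 g/cm³.

2.66 g/cm³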